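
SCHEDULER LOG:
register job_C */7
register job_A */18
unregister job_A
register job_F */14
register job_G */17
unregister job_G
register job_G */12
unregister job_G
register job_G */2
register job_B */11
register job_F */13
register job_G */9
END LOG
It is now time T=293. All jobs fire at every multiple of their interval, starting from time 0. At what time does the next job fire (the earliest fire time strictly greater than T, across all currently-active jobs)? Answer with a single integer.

Answer: 294

Derivation:
Op 1: register job_C */7 -> active={job_C:*/7}
Op 2: register job_A */18 -> active={job_A:*/18, job_C:*/7}
Op 3: unregister job_A -> active={job_C:*/7}
Op 4: register job_F */14 -> active={job_C:*/7, job_F:*/14}
Op 5: register job_G */17 -> active={job_C:*/7, job_F:*/14, job_G:*/17}
Op 6: unregister job_G -> active={job_C:*/7, job_F:*/14}
Op 7: register job_G */12 -> active={job_C:*/7, job_F:*/14, job_G:*/12}
Op 8: unregister job_G -> active={job_C:*/7, job_F:*/14}
Op 9: register job_G */2 -> active={job_C:*/7, job_F:*/14, job_G:*/2}
Op 10: register job_B */11 -> active={job_B:*/11, job_C:*/7, job_F:*/14, job_G:*/2}
Op 11: register job_F */13 -> active={job_B:*/11, job_C:*/7, job_F:*/13, job_G:*/2}
Op 12: register job_G */9 -> active={job_B:*/11, job_C:*/7, job_F:*/13, job_G:*/9}
  job_B: interval 11, next fire after T=293 is 297
  job_C: interval 7, next fire after T=293 is 294
  job_F: interval 13, next fire after T=293 is 299
  job_G: interval 9, next fire after T=293 is 297
Earliest fire time = 294 (job job_C)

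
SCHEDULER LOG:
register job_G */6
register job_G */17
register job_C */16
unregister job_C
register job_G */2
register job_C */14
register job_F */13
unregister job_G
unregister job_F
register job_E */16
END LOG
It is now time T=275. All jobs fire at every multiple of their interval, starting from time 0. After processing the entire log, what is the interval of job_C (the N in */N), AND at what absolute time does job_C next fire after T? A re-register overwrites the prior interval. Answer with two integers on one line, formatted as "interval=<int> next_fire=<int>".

Op 1: register job_G */6 -> active={job_G:*/6}
Op 2: register job_G */17 -> active={job_G:*/17}
Op 3: register job_C */16 -> active={job_C:*/16, job_G:*/17}
Op 4: unregister job_C -> active={job_G:*/17}
Op 5: register job_G */2 -> active={job_G:*/2}
Op 6: register job_C */14 -> active={job_C:*/14, job_G:*/2}
Op 7: register job_F */13 -> active={job_C:*/14, job_F:*/13, job_G:*/2}
Op 8: unregister job_G -> active={job_C:*/14, job_F:*/13}
Op 9: unregister job_F -> active={job_C:*/14}
Op 10: register job_E */16 -> active={job_C:*/14, job_E:*/16}
Final interval of job_C = 14
Next fire of job_C after T=275: (275//14+1)*14 = 280

Answer: interval=14 next_fire=280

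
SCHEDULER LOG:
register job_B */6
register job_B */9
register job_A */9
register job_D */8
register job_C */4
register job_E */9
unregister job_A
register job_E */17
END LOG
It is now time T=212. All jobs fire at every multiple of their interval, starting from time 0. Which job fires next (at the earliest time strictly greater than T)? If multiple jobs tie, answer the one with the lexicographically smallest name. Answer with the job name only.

Op 1: register job_B */6 -> active={job_B:*/6}
Op 2: register job_B */9 -> active={job_B:*/9}
Op 3: register job_A */9 -> active={job_A:*/9, job_B:*/9}
Op 4: register job_D */8 -> active={job_A:*/9, job_B:*/9, job_D:*/8}
Op 5: register job_C */4 -> active={job_A:*/9, job_B:*/9, job_C:*/4, job_D:*/8}
Op 6: register job_E */9 -> active={job_A:*/9, job_B:*/9, job_C:*/4, job_D:*/8, job_E:*/9}
Op 7: unregister job_A -> active={job_B:*/9, job_C:*/4, job_D:*/8, job_E:*/9}
Op 8: register job_E */17 -> active={job_B:*/9, job_C:*/4, job_D:*/8, job_E:*/17}
  job_B: interval 9, next fire after T=212 is 216
  job_C: interval 4, next fire after T=212 is 216
  job_D: interval 8, next fire after T=212 is 216
  job_E: interval 17, next fire after T=212 is 221
Earliest = 216, winner (lex tiebreak) = job_B

Answer: job_B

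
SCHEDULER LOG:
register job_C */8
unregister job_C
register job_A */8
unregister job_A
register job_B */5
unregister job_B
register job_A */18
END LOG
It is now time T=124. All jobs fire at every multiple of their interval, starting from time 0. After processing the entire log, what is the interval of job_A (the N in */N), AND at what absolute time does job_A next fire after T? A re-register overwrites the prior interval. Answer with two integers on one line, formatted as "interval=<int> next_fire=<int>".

Answer: interval=18 next_fire=126

Derivation:
Op 1: register job_C */8 -> active={job_C:*/8}
Op 2: unregister job_C -> active={}
Op 3: register job_A */8 -> active={job_A:*/8}
Op 4: unregister job_A -> active={}
Op 5: register job_B */5 -> active={job_B:*/5}
Op 6: unregister job_B -> active={}
Op 7: register job_A */18 -> active={job_A:*/18}
Final interval of job_A = 18
Next fire of job_A after T=124: (124//18+1)*18 = 126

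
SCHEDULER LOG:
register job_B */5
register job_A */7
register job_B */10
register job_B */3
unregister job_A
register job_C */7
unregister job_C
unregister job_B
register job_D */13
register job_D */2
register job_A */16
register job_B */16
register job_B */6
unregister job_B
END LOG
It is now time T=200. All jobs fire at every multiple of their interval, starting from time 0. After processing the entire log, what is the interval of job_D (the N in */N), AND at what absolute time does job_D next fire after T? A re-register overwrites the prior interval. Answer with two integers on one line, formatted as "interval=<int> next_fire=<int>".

Answer: interval=2 next_fire=202

Derivation:
Op 1: register job_B */5 -> active={job_B:*/5}
Op 2: register job_A */7 -> active={job_A:*/7, job_B:*/5}
Op 3: register job_B */10 -> active={job_A:*/7, job_B:*/10}
Op 4: register job_B */3 -> active={job_A:*/7, job_B:*/3}
Op 5: unregister job_A -> active={job_B:*/3}
Op 6: register job_C */7 -> active={job_B:*/3, job_C:*/7}
Op 7: unregister job_C -> active={job_B:*/3}
Op 8: unregister job_B -> active={}
Op 9: register job_D */13 -> active={job_D:*/13}
Op 10: register job_D */2 -> active={job_D:*/2}
Op 11: register job_A */16 -> active={job_A:*/16, job_D:*/2}
Op 12: register job_B */16 -> active={job_A:*/16, job_B:*/16, job_D:*/2}
Op 13: register job_B */6 -> active={job_A:*/16, job_B:*/6, job_D:*/2}
Op 14: unregister job_B -> active={job_A:*/16, job_D:*/2}
Final interval of job_D = 2
Next fire of job_D after T=200: (200//2+1)*2 = 202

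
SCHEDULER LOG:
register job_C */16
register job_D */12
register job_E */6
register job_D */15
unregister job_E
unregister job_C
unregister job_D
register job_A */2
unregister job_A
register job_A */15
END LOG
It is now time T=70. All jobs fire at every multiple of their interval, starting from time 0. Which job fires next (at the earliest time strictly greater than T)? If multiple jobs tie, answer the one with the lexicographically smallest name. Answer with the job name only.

Answer: job_A

Derivation:
Op 1: register job_C */16 -> active={job_C:*/16}
Op 2: register job_D */12 -> active={job_C:*/16, job_D:*/12}
Op 3: register job_E */6 -> active={job_C:*/16, job_D:*/12, job_E:*/6}
Op 4: register job_D */15 -> active={job_C:*/16, job_D:*/15, job_E:*/6}
Op 5: unregister job_E -> active={job_C:*/16, job_D:*/15}
Op 6: unregister job_C -> active={job_D:*/15}
Op 7: unregister job_D -> active={}
Op 8: register job_A */2 -> active={job_A:*/2}
Op 9: unregister job_A -> active={}
Op 10: register job_A */15 -> active={job_A:*/15}
  job_A: interval 15, next fire after T=70 is 75
Earliest = 75, winner (lex tiebreak) = job_A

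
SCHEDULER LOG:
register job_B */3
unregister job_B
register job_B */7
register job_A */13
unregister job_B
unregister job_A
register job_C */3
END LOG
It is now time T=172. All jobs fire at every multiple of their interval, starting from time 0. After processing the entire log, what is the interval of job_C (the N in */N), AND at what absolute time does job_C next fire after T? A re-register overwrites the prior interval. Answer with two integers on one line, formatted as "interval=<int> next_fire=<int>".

Answer: interval=3 next_fire=174

Derivation:
Op 1: register job_B */3 -> active={job_B:*/3}
Op 2: unregister job_B -> active={}
Op 3: register job_B */7 -> active={job_B:*/7}
Op 4: register job_A */13 -> active={job_A:*/13, job_B:*/7}
Op 5: unregister job_B -> active={job_A:*/13}
Op 6: unregister job_A -> active={}
Op 7: register job_C */3 -> active={job_C:*/3}
Final interval of job_C = 3
Next fire of job_C after T=172: (172//3+1)*3 = 174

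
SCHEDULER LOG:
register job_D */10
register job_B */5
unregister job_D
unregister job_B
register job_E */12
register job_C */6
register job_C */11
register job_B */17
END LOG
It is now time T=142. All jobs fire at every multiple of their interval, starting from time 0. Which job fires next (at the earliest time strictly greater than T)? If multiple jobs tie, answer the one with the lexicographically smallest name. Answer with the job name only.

Op 1: register job_D */10 -> active={job_D:*/10}
Op 2: register job_B */5 -> active={job_B:*/5, job_D:*/10}
Op 3: unregister job_D -> active={job_B:*/5}
Op 4: unregister job_B -> active={}
Op 5: register job_E */12 -> active={job_E:*/12}
Op 6: register job_C */6 -> active={job_C:*/6, job_E:*/12}
Op 7: register job_C */11 -> active={job_C:*/11, job_E:*/12}
Op 8: register job_B */17 -> active={job_B:*/17, job_C:*/11, job_E:*/12}
  job_B: interval 17, next fire after T=142 is 153
  job_C: interval 11, next fire after T=142 is 143
  job_E: interval 12, next fire after T=142 is 144
Earliest = 143, winner (lex tiebreak) = job_C

Answer: job_C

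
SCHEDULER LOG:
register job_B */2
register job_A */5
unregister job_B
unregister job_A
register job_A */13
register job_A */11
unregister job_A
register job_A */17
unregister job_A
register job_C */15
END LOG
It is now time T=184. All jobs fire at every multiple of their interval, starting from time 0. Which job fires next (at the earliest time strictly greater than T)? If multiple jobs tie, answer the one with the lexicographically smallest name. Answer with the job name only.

Answer: job_C

Derivation:
Op 1: register job_B */2 -> active={job_B:*/2}
Op 2: register job_A */5 -> active={job_A:*/5, job_B:*/2}
Op 3: unregister job_B -> active={job_A:*/5}
Op 4: unregister job_A -> active={}
Op 5: register job_A */13 -> active={job_A:*/13}
Op 6: register job_A */11 -> active={job_A:*/11}
Op 7: unregister job_A -> active={}
Op 8: register job_A */17 -> active={job_A:*/17}
Op 9: unregister job_A -> active={}
Op 10: register job_C */15 -> active={job_C:*/15}
  job_C: interval 15, next fire after T=184 is 195
Earliest = 195, winner (lex tiebreak) = job_C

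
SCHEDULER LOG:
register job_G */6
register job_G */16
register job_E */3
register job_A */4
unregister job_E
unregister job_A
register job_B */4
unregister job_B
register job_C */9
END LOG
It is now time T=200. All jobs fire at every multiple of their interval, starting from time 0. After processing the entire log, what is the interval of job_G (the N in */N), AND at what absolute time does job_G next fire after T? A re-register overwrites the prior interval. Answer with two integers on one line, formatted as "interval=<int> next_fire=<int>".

Answer: interval=16 next_fire=208

Derivation:
Op 1: register job_G */6 -> active={job_G:*/6}
Op 2: register job_G */16 -> active={job_G:*/16}
Op 3: register job_E */3 -> active={job_E:*/3, job_G:*/16}
Op 4: register job_A */4 -> active={job_A:*/4, job_E:*/3, job_G:*/16}
Op 5: unregister job_E -> active={job_A:*/4, job_G:*/16}
Op 6: unregister job_A -> active={job_G:*/16}
Op 7: register job_B */4 -> active={job_B:*/4, job_G:*/16}
Op 8: unregister job_B -> active={job_G:*/16}
Op 9: register job_C */9 -> active={job_C:*/9, job_G:*/16}
Final interval of job_G = 16
Next fire of job_G after T=200: (200//16+1)*16 = 208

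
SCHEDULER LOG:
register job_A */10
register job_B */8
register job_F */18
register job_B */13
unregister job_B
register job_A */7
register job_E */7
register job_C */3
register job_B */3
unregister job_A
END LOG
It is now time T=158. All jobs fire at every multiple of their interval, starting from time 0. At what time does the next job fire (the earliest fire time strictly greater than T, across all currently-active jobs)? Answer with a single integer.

Op 1: register job_A */10 -> active={job_A:*/10}
Op 2: register job_B */8 -> active={job_A:*/10, job_B:*/8}
Op 3: register job_F */18 -> active={job_A:*/10, job_B:*/8, job_F:*/18}
Op 4: register job_B */13 -> active={job_A:*/10, job_B:*/13, job_F:*/18}
Op 5: unregister job_B -> active={job_A:*/10, job_F:*/18}
Op 6: register job_A */7 -> active={job_A:*/7, job_F:*/18}
Op 7: register job_E */7 -> active={job_A:*/7, job_E:*/7, job_F:*/18}
Op 8: register job_C */3 -> active={job_A:*/7, job_C:*/3, job_E:*/7, job_F:*/18}
Op 9: register job_B */3 -> active={job_A:*/7, job_B:*/3, job_C:*/3, job_E:*/7, job_F:*/18}
Op 10: unregister job_A -> active={job_B:*/3, job_C:*/3, job_E:*/7, job_F:*/18}
  job_B: interval 3, next fire after T=158 is 159
  job_C: interval 3, next fire after T=158 is 159
  job_E: interval 7, next fire after T=158 is 161
  job_F: interval 18, next fire after T=158 is 162
Earliest fire time = 159 (job job_B)

Answer: 159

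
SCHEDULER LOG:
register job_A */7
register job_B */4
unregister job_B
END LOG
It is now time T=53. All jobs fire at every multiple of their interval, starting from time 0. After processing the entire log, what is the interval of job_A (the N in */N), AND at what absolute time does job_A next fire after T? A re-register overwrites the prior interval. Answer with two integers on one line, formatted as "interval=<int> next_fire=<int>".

Op 1: register job_A */7 -> active={job_A:*/7}
Op 2: register job_B */4 -> active={job_A:*/7, job_B:*/4}
Op 3: unregister job_B -> active={job_A:*/7}
Final interval of job_A = 7
Next fire of job_A after T=53: (53//7+1)*7 = 56

Answer: interval=7 next_fire=56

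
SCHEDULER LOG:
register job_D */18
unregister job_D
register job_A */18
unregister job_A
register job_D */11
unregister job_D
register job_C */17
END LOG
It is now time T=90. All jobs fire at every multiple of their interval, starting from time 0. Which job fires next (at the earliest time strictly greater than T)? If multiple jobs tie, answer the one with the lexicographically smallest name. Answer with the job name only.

Answer: job_C

Derivation:
Op 1: register job_D */18 -> active={job_D:*/18}
Op 2: unregister job_D -> active={}
Op 3: register job_A */18 -> active={job_A:*/18}
Op 4: unregister job_A -> active={}
Op 5: register job_D */11 -> active={job_D:*/11}
Op 6: unregister job_D -> active={}
Op 7: register job_C */17 -> active={job_C:*/17}
  job_C: interval 17, next fire after T=90 is 102
Earliest = 102, winner (lex tiebreak) = job_C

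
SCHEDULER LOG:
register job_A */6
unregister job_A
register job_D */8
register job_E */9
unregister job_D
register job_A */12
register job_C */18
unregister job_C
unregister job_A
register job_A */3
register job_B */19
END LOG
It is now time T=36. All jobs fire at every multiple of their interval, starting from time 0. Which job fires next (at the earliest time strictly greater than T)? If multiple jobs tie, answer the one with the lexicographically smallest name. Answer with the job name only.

Answer: job_B

Derivation:
Op 1: register job_A */6 -> active={job_A:*/6}
Op 2: unregister job_A -> active={}
Op 3: register job_D */8 -> active={job_D:*/8}
Op 4: register job_E */9 -> active={job_D:*/8, job_E:*/9}
Op 5: unregister job_D -> active={job_E:*/9}
Op 6: register job_A */12 -> active={job_A:*/12, job_E:*/9}
Op 7: register job_C */18 -> active={job_A:*/12, job_C:*/18, job_E:*/9}
Op 8: unregister job_C -> active={job_A:*/12, job_E:*/9}
Op 9: unregister job_A -> active={job_E:*/9}
Op 10: register job_A */3 -> active={job_A:*/3, job_E:*/9}
Op 11: register job_B */19 -> active={job_A:*/3, job_B:*/19, job_E:*/9}
  job_A: interval 3, next fire after T=36 is 39
  job_B: interval 19, next fire after T=36 is 38
  job_E: interval 9, next fire after T=36 is 45
Earliest = 38, winner (lex tiebreak) = job_B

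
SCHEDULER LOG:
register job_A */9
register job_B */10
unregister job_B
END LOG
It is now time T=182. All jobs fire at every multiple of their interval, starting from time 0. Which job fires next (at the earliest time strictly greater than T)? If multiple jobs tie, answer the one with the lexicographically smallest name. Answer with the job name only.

Answer: job_A

Derivation:
Op 1: register job_A */9 -> active={job_A:*/9}
Op 2: register job_B */10 -> active={job_A:*/9, job_B:*/10}
Op 3: unregister job_B -> active={job_A:*/9}
  job_A: interval 9, next fire after T=182 is 189
Earliest = 189, winner (lex tiebreak) = job_A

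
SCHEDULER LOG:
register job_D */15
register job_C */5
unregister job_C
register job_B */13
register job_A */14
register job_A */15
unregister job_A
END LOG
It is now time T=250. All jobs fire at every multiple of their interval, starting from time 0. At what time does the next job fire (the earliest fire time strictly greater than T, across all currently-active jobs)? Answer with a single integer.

Answer: 255

Derivation:
Op 1: register job_D */15 -> active={job_D:*/15}
Op 2: register job_C */5 -> active={job_C:*/5, job_D:*/15}
Op 3: unregister job_C -> active={job_D:*/15}
Op 4: register job_B */13 -> active={job_B:*/13, job_D:*/15}
Op 5: register job_A */14 -> active={job_A:*/14, job_B:*/13, job_D:*/15}
Op 6: register job_A */15 -> active={job_A:*/15, job_B:*/13, job_D:*/15}
Op 7: unregister job_A -> active={job_B:*/13, job_D:*/15}
  job_B: interval 13, next fire after T=250 is 260
  job_D: interval 15, next fire after T=250 is 255
Earliest fire time = 255 (job job_D)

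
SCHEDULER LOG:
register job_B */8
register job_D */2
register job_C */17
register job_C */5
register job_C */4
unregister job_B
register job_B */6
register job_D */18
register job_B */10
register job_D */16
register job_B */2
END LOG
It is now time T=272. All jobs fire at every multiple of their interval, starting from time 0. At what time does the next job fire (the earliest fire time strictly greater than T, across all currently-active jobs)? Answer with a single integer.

Answer: 274

Derivation:
Op 1: register job_B */8 -> active={job_B:*/8}
Op 2: register job_D */2 -> active={job_B:*/8, job_D:*/2}
Op 3: register job_C */17 -> active={job_B:*/8, job_C:*/17, job_D:*/2}
Op 4: register job_C */5 -> active={job_B:*/8, job_C:*/5, job_D:*/2}
Op 5: register job_C */4 -> active={job_B:*/8, job_C:*/4, job_D:*/2}
Op 6: unregister job_B -> active={job_C:*/4, job_D:*/2}
Op 7: register job_B */6 -> active={job_B:*/6, job_C:*/4, job_D:*/2}
Op 8: register job_D */18 -> active={job_B:*/6, job_C:*/4, job_D:*/18}
Op 9: register job_B */10 -> active={job_B:*/10, job_C:*/4, job_D:*/18}
Op 10: register job_D */16 -> active={job_B:*/10, job_C:*/4, job_D:*/16}
Op 11: register job_B */2 -> active={job_B:*/2, job_C:*/4, job_D:*/16}
  job_B: interval 2, next fire after T=272 is 274
  job_C: interval 4, next fire after T=272 is 276
  job_D: interval 16, next fire after T=272 is 288
Earliest fire time = 274 (job job_B)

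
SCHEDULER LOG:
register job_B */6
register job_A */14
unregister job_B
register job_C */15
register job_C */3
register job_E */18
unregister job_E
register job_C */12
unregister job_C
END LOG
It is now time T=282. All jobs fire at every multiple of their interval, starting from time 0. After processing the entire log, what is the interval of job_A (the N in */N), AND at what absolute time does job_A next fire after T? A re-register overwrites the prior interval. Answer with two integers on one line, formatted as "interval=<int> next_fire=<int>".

Answer: interval=14 next_fire=294

Derivation:
Op 1: register job_B */6 -> active={job_B:*/6}
Op 2: register job_A */14 -> active={job_A:*/14, job_B:*/6}
Op 3: unregister job_B -> active={job_A:*/14}
Op 4: register job_C */15 -> active={job_A:*/14, job_C:*/15}
Op 5: register job_C */3 -> active={job_A:*/14, job_C:*/3}
Op 6: register job_E */18 -> active={job_A:*/14, job_C:*/3, job_E:*/18}
Op 7: unregister job_E -> active={job_A:*/14, job_C:*/3}
Op 8: register job_C */12 -> active={job_A:*/14, job_C:*/12}
Op 9: unregister job_C -> active={job_A:*/14}
Final interval of job_A = 14
Next fire of job_A after T=282: (282//14+1)*14 = 294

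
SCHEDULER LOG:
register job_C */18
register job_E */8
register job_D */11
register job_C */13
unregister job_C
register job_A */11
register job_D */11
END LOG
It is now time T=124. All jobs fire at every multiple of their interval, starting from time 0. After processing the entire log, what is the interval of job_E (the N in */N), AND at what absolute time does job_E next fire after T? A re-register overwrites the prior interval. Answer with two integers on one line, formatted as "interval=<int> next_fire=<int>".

Answer: interval=8 next_fire=128

Derivation:
Op 1: register job_C */18 -> active={job_C:*/18}
Op 2: register job_E */8 -> active={job_C:*/18, job_E:*/8}
Op 3: register job_D */11 -> active={job_C:*/18, job_D:*/11, job_E:*/8}
Op 4: register job_C */13 -> active={job_C:*/13, job_D:*/11, job_E:*/8}
Op 5: unregister job_C -> active={job_D:*/11, job_E:*/8}
Op 6: register job_A */11 -> active={job_A:*/11, job_D:*/11, job_E:*/8}
Op 7: register job_D */11 -> active={job_A:*/11, job_D:*/11, job_E:*/8}
Final interval of job_E = 8
Next fire of job_E after T=124: (124//8+1)*8 = 128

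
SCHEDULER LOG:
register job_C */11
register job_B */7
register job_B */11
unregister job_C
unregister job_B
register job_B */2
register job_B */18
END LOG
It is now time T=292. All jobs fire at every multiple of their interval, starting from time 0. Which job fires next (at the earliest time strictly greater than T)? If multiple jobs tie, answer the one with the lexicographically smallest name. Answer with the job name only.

Answer: job_B

Derivation:
Op 1: register job_C */11 -> active={job_C:*/11}
Op 2: register job_B */7 -> active={job_B:*/7, job_C:*/11}
Op 3: register job_B */11 -> active={job_B:*/11, job_C:*/11}
Op 4: unregister job_C -> active={job_B:*/11}
Op 5: unregister job_B -> active={}
Op 6: register job_B */2 -> active={job_B:*/2}
Op 7: register job_B */18 -> active={job_B:*/18}
  job_B: interval 18, next fire after T=292 is 306
Earliest = 306, winner (lex tiebreak) = job_B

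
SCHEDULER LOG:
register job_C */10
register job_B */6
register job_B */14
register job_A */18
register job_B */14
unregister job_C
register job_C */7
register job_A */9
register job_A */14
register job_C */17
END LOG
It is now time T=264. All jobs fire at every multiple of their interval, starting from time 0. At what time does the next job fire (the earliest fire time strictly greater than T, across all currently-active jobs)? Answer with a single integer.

Op 1: register job_C */10 -> active={job_C:*/10}
Op 2: register job_B */6 -> active={job_B:*/6, job_C:*/10}
Op 3: register job_B */14 -> active={job_B:*/14, job_C:*/10}
Op 4: register job_A */18 -> active={job_A:*/18, job_B:*/14, job_C:*/10}
Op 5: register job_B */14 -> active={job_A:*/18, job_B:*/14, job_C:*/10}
Op 6: unregister job_C -> active={job_A:*/18, job_B:*/14}
Op 7: register job_C */7 -> active={job_A:*/18, job_B:*/14, job_C:*/7}
Op 8: register job_A */9 -> active={job_A:*/9, job_B:*/14, job_C:*/7}
Op 9: register job_A */14 -> active={job_A:*/14, job_B:*/14, job_C:*/7}
Op 10: register job_C */17 -> active={job_A:*/14, job_B:*/14, job_C:*/17}
  job_A: interval 14, next fire after T=264 is 266
  job_B: interval 14, next fire after T=264 is 266
  job_C: interval 17, next fire after T=264 is 272
Earliest fire time = 266 (job job_A)

Answer: 266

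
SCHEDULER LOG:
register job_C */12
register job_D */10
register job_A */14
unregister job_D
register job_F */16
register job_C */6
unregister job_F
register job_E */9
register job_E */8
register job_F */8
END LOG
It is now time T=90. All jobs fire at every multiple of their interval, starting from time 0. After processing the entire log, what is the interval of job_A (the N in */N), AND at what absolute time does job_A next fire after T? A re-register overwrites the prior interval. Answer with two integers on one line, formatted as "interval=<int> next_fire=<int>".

Answer: interval=14 next_fire=98

Derivation:
Op 1: register job_C */12 -> active={job_C:*/12}
Op 2: register job_D */10 -> active={job_C:*/12, job_D:*/10}
Op 3: register job_A */14 -> active={job_A:*/14, job_C:*/12, job_D:*/10}
Op 4: unregister job_D -> active={job_A:*/14, job_C:*/12}
Op 5: register job_F */16 -> active={job_A:*/14, job_C:*/12, job_F:*/16}
Op 6: register job_C */6 -> active={job_A:*/14, job_C:*/6, job_F:*/16}
Op 7: unregister job_F -> active={job_A:*/14, job_C:*/6}
Op 8: register job_E */9 -> active={job_A:*/14, job_C:*/6, job_E:*/9}
Op 9: register job_E */8 -> active={job_A:*/14, job_C:*/6, job_E:*/8}
Op 10: register job_F */8 -> active={job_A:*/14, job_C:*/6, job_E:*/8, job_F:*/8}
Final interval of job_A = 14
Next fire of job_A after T=90: (90//14+1)*14 = 98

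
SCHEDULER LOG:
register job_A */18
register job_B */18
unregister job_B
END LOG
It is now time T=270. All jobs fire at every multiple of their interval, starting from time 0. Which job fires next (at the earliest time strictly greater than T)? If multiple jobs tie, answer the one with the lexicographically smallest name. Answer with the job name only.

Answer: job_A

Derivation:
Op 1: register job_A */18 -> active={job_A:*/18}
Op 2: register job_B */18 -> active={job_A:*/18, job_B:*/18}
Op 3: unregister job_B -> active={job_A:*/18}
  job_A: interval 18, next fire after T=270 is 288
Earliest = 288, winner (lex tiebreak) = job_A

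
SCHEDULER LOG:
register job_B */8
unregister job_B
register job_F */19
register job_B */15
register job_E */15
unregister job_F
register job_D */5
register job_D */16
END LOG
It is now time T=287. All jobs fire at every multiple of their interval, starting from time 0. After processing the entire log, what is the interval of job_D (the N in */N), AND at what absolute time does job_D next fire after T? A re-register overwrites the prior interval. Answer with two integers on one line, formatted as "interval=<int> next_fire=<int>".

Answer: interval=16 next_fire=288

Derivation:
Op 1: register job_B */8 -> active={job_B:*/8}
Op 2: unregister job_B -> active={}
Op 3: register job_F */19 -> active={job_F:*/19}
Op 4: register job_B */15 -> active={job_B:*/15, job_F:*/19}
Op 5: register job_E */15 -> active={job_B:*/15, job_E:*/15, job_F:*/19}
Op 6: unregister job_F -> active={job_B:*/15, job_E:*/15}
Op 7: register job_D */5 -> active={job_B:*/15, job_D:*/5, job_E:*/15}
Op 8: register job_D */16 -> active={job_B:*/15, job_D:*/16, job_E:*/15}
Final interval of job_D = 16
Next fire of job_D after T=287: (287//16+1)*16 = 288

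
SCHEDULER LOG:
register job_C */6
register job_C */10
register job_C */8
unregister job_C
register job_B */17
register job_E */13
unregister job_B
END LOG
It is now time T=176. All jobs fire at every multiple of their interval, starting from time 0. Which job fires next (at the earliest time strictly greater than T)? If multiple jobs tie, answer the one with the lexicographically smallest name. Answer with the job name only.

Op 1: register job_C */6 -> active={job_C:*/6}
Op 2: register job_C */10 -> active={job_C:*/10}
Op 3: register job_C */8 -> active={job_C:*/8}
Op 4: unregister job_C -> active={}
Op 5: register job_B */17 -> active={job_B:*/17}
Op 6: register job_E */13 -> active={job_B:*/17, job_E:*/13}
Op 7: unregister job_B -> active={job_E:*/13}
  job_E: interval 13, next fire after T=176 is 182
Earliest = 182, winner (lex tiebreak) = job_E

Answer: job_E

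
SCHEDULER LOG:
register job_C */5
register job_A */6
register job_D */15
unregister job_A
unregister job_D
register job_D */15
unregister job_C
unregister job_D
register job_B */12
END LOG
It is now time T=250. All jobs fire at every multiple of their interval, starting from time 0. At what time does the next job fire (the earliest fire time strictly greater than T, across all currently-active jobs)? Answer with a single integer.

Op 1: register job_C */5 -> active={job_C:*/5}
Op 2: register job_A */6 -> active={job_A:*/6, job_C:*/5}
Op 3: register job_D */15 -> active={job_A:*/6, job_C:*/5, job_D:*/15}
Op 4: unregister job_A -> active={job_C:*/5, job_D:*/15}
Op 5: unregister job_D -> active={job_C:*/5}
Op 6: register job_D */15 -> active={job_C:*/5, job_D:*/15}
Op 7: unregister job_C -> active={job_D:*/15}
Op 8: unregister job_D -> active={}
Op 9: register job_B */12 -> active={job_B:*/12}
  job_B: interval 12, next fire after T=250 is 252
Earliest fire time = 252 (job job_B)

Answer: 252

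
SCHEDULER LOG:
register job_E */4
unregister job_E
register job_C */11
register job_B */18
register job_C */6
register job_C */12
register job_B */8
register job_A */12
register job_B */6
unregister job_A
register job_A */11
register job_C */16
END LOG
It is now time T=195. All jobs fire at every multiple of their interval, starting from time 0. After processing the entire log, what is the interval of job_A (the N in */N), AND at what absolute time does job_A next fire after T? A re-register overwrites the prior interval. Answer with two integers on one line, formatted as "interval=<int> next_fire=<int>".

Answer: interval=11 next_fire=198

Derivation:
Op 1: register job_E */4 -> active={job_E:*/4}
Op 2: unregister job_E -> active={}
Op 3: register job_C */11 -> active={job_C:*/11}
Op 4: register job_B */18 -> active={job_B:*/18, job_C:*/11}
Op 5: register job_C */6 -> active={job_B:*/18, job_C:*/6}
Op 6: register job_C */12 -> active={job_B:*/18, job_C:*/12}
Op 7: register job_B */8 -> active={job_B:*/8, job_C:*/12}
Op 8: register job_A */12 -> active={job_A:*/12, job_B:*/8, job_C:*/12}
Op 9: register job_B */6 -> active={job_A:*/12, job_B:*/6, job_C:*/12}
Op 10: unregister job_A -> active={job_B:*/6, job_C:*/12}
Op 11: register job_A */11 -> active={job_A:*/11, job_B:*/6, job_C:*/12}
Op 12: register job_C */16 -> active={job_A:*/11, job_B:*/6, job_C:*/16}
Final interval of job_A = 11
Next fire of job_A after T=195: (195//11+1)*11 = 198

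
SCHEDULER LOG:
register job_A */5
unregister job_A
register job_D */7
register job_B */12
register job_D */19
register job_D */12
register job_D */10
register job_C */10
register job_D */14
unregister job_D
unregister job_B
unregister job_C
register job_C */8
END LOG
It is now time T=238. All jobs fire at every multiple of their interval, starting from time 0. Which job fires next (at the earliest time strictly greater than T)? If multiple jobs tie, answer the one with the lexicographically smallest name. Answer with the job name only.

Op 1: register job_A */5 -> active={job_A:*/5}
Op 2: unregister job_A -> active={}
Op 3: register job_D */7 -> active={job_D:*/7}
Op 4: register job_B */12 -> active={job_B:*/12, job_D:*/7}
Op 5: register job_D */19 -> active={job_B:*/12, job_D:*/19}
Op 6: register job_D */12 -> active={job_B:*/12, job_D:*/12}
Op 7: register job_D */10 -> active={job_B:*/12, job_D:*/10}
Op 8: register job_C */10 -> active={job_B:*/12, job_C:*/10, job_D:*/10}
Op 9: register job_D */14 -> active={job_B:*/12, job_C:*/10, job_D:*/14}
Op 10: unregister job_D -> active={job_B:*/12, job_C:*/10}
Op 11: unregister job_B -> active={job_C:*/10}
Op 12: unregister job_C -> active={}
Op 13: register job_C */8 -> active={job_C:*/8}
  job_C: interval 8, next fire after T=238 is 240
Earliest = 240, winner (lex tiebreak) = job_C

Answer: job_C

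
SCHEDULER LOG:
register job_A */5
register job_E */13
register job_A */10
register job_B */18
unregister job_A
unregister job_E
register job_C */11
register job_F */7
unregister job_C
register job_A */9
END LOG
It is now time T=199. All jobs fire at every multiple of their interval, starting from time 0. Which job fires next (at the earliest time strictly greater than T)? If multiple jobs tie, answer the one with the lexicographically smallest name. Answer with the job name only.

Answer: job_F

Derivation:
Op 1: register job_A */5 -> active={job_A:*/5}
Op 2: register job_E */13 -> active={job_A:*/5, job_E:*/13}
Op 3: register job_A */10 -> active={job_A:*/10, job_E:*/13}
Op 4: register job_B */18 -> active={job_A:*/10, job_B:*/18, job_E:*/13}
Op 5: unregister job_A -> active={job_B:*/18, job_E:*/13}
Op 6: unregister job_E -> active={job_B:*/18}
Op 7: register job_C */11 -> active={job_B:*/18, job_C:*/11}
Op 8: register job_F */7 -> active={job_B:*/18, job_C:*/11, job_F:*/7}
Op 9: unregister job_C -> active={job_B:*/18, job_F:*/7}
Op 10: register job_A */9 -> active={job_A:*/9, job_B:*/18, job_F:*/7}
  job_A: interval 9, next fire after T=199 is 207
  job_B: interval 18, next fire after T=199 is 216
  job_F: interval 7, next fire after T=199 is 203
Earliest = 203, winner (lex tiebreak) = job_F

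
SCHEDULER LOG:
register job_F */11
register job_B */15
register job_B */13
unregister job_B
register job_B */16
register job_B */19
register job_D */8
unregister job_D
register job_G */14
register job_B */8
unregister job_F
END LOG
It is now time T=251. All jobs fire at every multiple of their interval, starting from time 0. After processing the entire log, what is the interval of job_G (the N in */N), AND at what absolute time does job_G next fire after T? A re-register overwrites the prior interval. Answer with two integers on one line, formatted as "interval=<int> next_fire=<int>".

Op 1: register job_F */11 -> active={job_F:*/11}
Op 2: register job_B */15 -> active={job_B:*/15, job_F:*/11}
Op 3: register job_B */13 -> active={job_B:*/13, job_F:*/11}
Op 4: unregister job_B -> active={job_F:*/11}
Op 5: register job_B */16 -> active={job_B:*/16, job_F:*/11}
Op 6: register job_B */19 -> active={job_B:*/19, job_F:*/11}
Op 7: register job_D */8 -> active={job_B:*/19, job_D:*/8, job_F:*/11}
Op 8: unregister job_D -> active={job_B:*/19, job_F:*/11}
Op 9: register job_G */14 -> active={job_B:*/19, job_F:*/11, job_G:*/14}
Op 10: register job_B */8 -> active={job_B:*/8, job_F:*/11, job_G:*/14}
Op 11: unregister job_F -> active={job_B:*/8, job_G:*/14}
Final interval of job_G = 14
Next fire of job_G after T=251: (251//14+1)*14 = 252

Answer: interval=14 next_fire=252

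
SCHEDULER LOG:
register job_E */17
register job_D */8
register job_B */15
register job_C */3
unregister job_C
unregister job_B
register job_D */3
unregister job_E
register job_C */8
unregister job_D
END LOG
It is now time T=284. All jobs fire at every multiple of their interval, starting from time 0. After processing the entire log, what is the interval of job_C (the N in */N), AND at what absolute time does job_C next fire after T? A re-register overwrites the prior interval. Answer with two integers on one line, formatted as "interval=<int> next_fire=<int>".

Op 1: register job_E */17 -> active={job_E:*/17}
Op 2: register job_D */8 -> active={job_D:*/8, job_E:*/17}
Op 3: register job_B */15 -> active={job_B:*/15, job_D:*/8, job_E:*/17}
Op 4: register job_C */3 -> active={job_B:*/15, job_C:*/3, job_D:*/8, job_E:*/17}
Op 5: unregister job_C -> active={job_B:*/15, job_D:*/8, job_E:*/17}
Op 6: unregister job_B -> active={job_D:*/8, job_E:*/17}
Op 7: register job_D */3 -> active={job_D:*/3, job_E:*/17}
Op 8: unregister job_E -> active={job_D:*/3}
Op 9: register job_C */8 -> active={job_C:*/8, job_D:*/3}
Op 10: unregister job_D -> active={job_C:*/8}
Final interval of job_C = 8
Next fire of job_C after T=284: (284//8+1)*8 = 288

Answer: interval=8 next_fire=288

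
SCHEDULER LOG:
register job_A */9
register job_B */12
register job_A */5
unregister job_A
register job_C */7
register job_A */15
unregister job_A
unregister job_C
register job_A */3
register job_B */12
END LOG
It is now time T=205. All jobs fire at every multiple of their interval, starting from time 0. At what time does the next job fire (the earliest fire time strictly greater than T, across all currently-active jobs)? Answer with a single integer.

Op 1: register job_A */9 -> active={job_A:*/9}
Op 2: register job_B */12 -> active={job_A:*/9, job_B:*/12}
Op 3: register job_A */5 -> active={job_A:*/5, job_B:*/12}
Op 4: unregister job_A -> active={job_B:*/12}
Op 5: register job_C */7 -> active={job_B:*/12, job_C:*/7}
Op 6: register job_A */15 -> active={job_A:*/15, job_B:*/12, job_C:*/7}
Op 7: unregister job_A -> active={job_B:*/12, job_C:*/7}
Op 8: unregister job_C -> active={job_B:*/12}
Op 9: register job_A */3 -> active={job_A:*/3, job_B:*/12}
Op 10: register job_B */12 -> active={job_A:*/3, job_B:*/12}
  job_A: interval 3, next fire after T=205 is 207
  job_B: interval 12, next fire after T=205 is 216
Earliest fire time = 207 (job job_A)

Answer: 207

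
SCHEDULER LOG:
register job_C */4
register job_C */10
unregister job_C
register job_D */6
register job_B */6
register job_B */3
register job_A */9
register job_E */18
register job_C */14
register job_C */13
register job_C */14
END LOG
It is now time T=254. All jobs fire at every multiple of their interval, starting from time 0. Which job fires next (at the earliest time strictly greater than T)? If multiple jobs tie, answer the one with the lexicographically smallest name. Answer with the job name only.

Op 1: register job_C */4 -> active={job_C:*/4}
Op 2: register job_C */10 -> active={job_C:*/10}
Op 3: unregister job_C -> active={}
Op 4: register job_D */6 -> active={job_D:*/6}
Op 5: register job_B */6 -> active={job_B:*/6, job_D:*/6}
Op 6: register job_B */3 -> active={job_B:*/3, job_D:*/6}
Op 7: register job_A */9 -> active={job_A:*/9, job_B:*/3, job_D:*/6}
Op 8: register job_E */18 -> active={job_A:*/9, job_B:*/3, job_D:*/6, job_E:*/18}
Op 9: register job_C */14 -> active={job_A:*/9, job_B:*/3, job_C:*/14, job_D:*/6, job_E:*/18}
Op 10: register job_C */13 -> active={job_A:*/9, job_B:*/3, job_C:*/13, job_D:*/6, job_E:*/18}
Op 11: register job_C */14 -> active={job_A:*/9, job_B:*/3, job_C:*/14, job_D:*/6, job_E:*/18}
  job_A: interval 9, next fire after T=254 is 261
  job_B: interval 3, next fire after T=254 is 255
  job_C: interval 14, next fire after T=254 is 266
  job_D: interval 6, next fire after T=254 is 258
  job_E: interval 18, next fire after T=254 is 270
Earliest = 255, winner (lex tiebreak) = job_B

Answer: job_B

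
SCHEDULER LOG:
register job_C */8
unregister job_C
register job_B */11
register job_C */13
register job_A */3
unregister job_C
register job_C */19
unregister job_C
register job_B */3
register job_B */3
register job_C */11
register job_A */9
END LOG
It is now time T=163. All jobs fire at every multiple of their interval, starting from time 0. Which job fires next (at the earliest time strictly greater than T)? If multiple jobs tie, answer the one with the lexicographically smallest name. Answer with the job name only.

Answer: job_B

Derivation:
Op 1: register job_C */8 -> active={job_C:*/8}
Op 2: unregister job_C -> active={}
Op 3: register job_B */11 -> active={job_B:*/11}
Op 4: register job_C */13 -> active={job_B:*/11, job_C:*/13}
Op 5: register job_A */3 -> active={job_A:*/3, job_B:*/11, job_C:*/13}
Op 6: unregister job_C -> active={job_A:*/3, job_B:*/11}
Op 7: register job_C */19 -> active={job_A:*/3, job_B:*/11, job_C:*/19}
Op 8: unregister job_C -> active={job_A:*/3, job_B:*/11}
Op 9: register job_B */3 -> active={job_A:*/3, job_B:*/3}
Op 10: register job_B */3 -> active={job_A:*/3, job_B:*/3}
Op 11: register job_C */11 -> active={job_A:*/3, job_B:*/3, job_C:*/11}
Op 12: register job_A */9 -> active={job_A:*/9, job_B:*/3, job_C:*/11}
  job_A: interval 9, next fire after T=163 is 171
  job_B: interval 3, next fire after T=163 is 165
  job_C: interval 11, next fire after T=163 is 165
Earliest = 165, winner (lex tiebreak) = job_B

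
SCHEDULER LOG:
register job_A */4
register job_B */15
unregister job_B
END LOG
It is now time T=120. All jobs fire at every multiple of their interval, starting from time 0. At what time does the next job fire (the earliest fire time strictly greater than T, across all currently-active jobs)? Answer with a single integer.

Op 1: register job_A */4 -> active={job_A:*/4}
Op 2: register job_B */15 -> active={job_A:*/4, job_B:*/15}
Op 3: unregister job_B -> active={job_A:*/4}
  job_A: interval 4, next fire after T=120 is 124
Earliest fire time = 124 (job job_A)

Answer: 124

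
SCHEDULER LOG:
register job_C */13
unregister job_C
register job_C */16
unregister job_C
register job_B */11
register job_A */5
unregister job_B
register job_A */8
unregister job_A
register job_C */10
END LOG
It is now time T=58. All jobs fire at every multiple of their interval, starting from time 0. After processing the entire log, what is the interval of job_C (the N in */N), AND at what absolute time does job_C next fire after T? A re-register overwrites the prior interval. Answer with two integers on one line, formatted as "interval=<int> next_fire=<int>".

Op 1: register job_C */13 -> active={job_C:*/13}
Op 2: unregister job_C -> active={}
Op 3: register job_C */16 -> active={job_C:*/16}
Op 4: unregister job_C -> active={}
Op 5: register job_B */11 -> active={job_B:*/11}
Op 6: register job_A */5 -> active={job_A:*/5, job_B:*/11}
Op 7: unregister job_B -> active={job_A:*/5}
Op 8: register job_A */8 -> active={job_A:*/8}
Op 9: unregister job_A -> active={}
Op 10: register job_C */10 -> active={job_C:*/10}
Final interval of job_C = 10
Next fire of job_C after T=58: (58//10+1)*10 = 60

Answer: interval=10 next_fire=60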